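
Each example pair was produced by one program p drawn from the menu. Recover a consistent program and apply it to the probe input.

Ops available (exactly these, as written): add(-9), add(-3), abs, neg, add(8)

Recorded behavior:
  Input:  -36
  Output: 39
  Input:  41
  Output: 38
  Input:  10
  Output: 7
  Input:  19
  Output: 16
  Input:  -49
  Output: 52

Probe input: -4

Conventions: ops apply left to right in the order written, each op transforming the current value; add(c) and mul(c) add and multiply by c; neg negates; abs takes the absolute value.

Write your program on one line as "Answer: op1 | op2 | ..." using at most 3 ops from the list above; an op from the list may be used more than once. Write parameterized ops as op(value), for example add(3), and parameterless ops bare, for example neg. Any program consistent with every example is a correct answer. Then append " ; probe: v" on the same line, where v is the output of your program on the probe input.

add(-3) | abs ; probe: 7

Check, running the answer program on each example:
  -36 -> -39 -> 39
  41 -> 38 -> 38
  10 -> 7 -> 7
  19 -> 16 -> 16
  -49 -> -52 -> 52
  probe: -4 -> -7 -> 7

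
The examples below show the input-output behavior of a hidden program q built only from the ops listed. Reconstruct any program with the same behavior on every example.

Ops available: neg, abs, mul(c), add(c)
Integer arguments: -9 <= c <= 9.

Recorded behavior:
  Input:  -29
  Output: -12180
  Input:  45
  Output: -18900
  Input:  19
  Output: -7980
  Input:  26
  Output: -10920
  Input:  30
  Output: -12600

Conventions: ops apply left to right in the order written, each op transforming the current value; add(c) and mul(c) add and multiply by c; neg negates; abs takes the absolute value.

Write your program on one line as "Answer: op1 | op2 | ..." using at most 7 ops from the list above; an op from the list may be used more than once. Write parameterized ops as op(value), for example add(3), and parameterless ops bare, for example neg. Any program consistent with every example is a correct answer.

abs | mul(-6) | mul(-5) | mul(2) | neg | mul(7)

Check, running the answer program on each example:
  -29 -> 29 -> -174 -> 870 -> 1740 -> -1740 -> -12180
  45 -> 45 -> -270 -> 1350 -> 2700 -> -2700 -> -18900
  19 -> 19 -> -114 -> 570 -> 1140 -> -1140 -> -7980
  26 -> 26 -> -156 -> 780 -> 1560 -> -1560 -> -10920
  30 -> 30 -> -180 -> 900 -> 1800 -> -1800 -> -12600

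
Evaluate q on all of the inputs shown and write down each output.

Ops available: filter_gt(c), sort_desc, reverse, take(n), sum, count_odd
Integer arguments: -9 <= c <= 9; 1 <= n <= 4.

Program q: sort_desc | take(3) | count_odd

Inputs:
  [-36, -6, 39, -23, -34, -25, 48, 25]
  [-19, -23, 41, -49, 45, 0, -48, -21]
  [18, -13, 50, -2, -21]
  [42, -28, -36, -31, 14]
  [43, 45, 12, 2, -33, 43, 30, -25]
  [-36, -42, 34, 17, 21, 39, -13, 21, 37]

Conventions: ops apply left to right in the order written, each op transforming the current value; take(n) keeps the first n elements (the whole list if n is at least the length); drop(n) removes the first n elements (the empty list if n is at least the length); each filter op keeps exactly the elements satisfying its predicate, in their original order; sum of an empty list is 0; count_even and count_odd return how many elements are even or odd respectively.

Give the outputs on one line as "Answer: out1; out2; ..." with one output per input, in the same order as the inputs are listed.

Execution, op by op:
  [-36, -6, 39, -23, -34, -25, 48, 25] -> [48, 39, 25, -6, -23, -25, -34, -36] -> [48, 39, 25] -> 2
  [-19, -23, 41, -49, 45, 0, -48, -21] -> [45, 41, 0, -19, -21, -23, -48, -49] -> [45, 41, 0] -> 2
  [18, -13, 50, -2, -21] -> [50, 18, -2, -13, -21] -> [50, 18, -2] -> 0
  [42, -28, -36, -31, 14] -> [42, 14, -28, -31, -36] -> [42, 14, -28] -> 0
  [43, 45, 12, 2, -33, 43, 30, -25] -> [45, 43, 43, 30, 12, 2, -25, -33] -> [45, 43, 43] -> 3
  [-36, -42, 34, 17, 21, 39, -13, 21, 37] -> [39, 37, 34, 21, 21, 17, -13, -36, -42] -> [39, 37, 34] -> 2

2; 2; 0; 0; 3; 2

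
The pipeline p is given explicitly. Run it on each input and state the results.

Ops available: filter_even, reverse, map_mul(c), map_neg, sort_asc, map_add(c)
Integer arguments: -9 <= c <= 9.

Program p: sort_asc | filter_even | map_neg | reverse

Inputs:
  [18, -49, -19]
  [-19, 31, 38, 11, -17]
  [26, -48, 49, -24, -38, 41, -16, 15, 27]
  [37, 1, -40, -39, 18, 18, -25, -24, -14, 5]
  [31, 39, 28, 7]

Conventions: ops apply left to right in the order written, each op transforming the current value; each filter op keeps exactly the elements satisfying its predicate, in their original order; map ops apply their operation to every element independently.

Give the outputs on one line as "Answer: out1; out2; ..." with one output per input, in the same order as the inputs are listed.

Execution, op by op:
  [18, -49, -19] -> [-49, -19, 18] -> [18] -> [-18] -> [-18]
  [-19, 31, 38, 11, -17] -> [-19, -17, 11, 31, 38] -> [38] -> [-38] -> [-38]
  [26, -48, 49, -24, -38, 41, -16, 15, 27] -> [-48, -38, -24, -16, 15, 26, 27, 41, 49] -> [-48, -38, -24, -16, 26] -> [48, 38, 24, 16, -26] -> [-26, 16, 24, 38, 48]
  [37, 1, -40, -39, 18, 18, -25, -24, -14, 5] -> [-40, -39, -25, -24, -14, 1, 5, 18, 18, 37] -> [-40, -24, -14, 18, 18] -> [40, 24, 14, -18, -18] -> [-18, -18, 14, 24, 40]
  [31, 39, 28, 7] -> [7, 28, 31, 39] -> [28] -> [-28] -> [-28]

[-18]; [-38]; [-26, 16, 24, 38, 48]; [-18, -18, 14, 24, 40]; [-28]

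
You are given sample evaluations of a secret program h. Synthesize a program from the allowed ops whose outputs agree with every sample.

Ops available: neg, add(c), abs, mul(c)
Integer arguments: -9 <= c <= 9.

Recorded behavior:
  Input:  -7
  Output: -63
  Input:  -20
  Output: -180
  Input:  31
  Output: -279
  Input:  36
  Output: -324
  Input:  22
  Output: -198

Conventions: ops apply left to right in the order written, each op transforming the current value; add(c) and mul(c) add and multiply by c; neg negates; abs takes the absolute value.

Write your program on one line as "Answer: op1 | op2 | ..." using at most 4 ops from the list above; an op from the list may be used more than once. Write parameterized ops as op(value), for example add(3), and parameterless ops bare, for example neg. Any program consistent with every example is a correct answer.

neg | abs | mul(-1) | mul(9)

Check, running the answer program on each example:
  -7 -> 7 -> 7 -> -7 -> -63
  -20 -> 20 -> 20 -> -20 -> -180
  31 -> -31 -> 31 -> -31 -> -279
  36 -> -36 -> 36 -> -36 -> -324
  22 -> -22 -> 22 -> -22 -> -198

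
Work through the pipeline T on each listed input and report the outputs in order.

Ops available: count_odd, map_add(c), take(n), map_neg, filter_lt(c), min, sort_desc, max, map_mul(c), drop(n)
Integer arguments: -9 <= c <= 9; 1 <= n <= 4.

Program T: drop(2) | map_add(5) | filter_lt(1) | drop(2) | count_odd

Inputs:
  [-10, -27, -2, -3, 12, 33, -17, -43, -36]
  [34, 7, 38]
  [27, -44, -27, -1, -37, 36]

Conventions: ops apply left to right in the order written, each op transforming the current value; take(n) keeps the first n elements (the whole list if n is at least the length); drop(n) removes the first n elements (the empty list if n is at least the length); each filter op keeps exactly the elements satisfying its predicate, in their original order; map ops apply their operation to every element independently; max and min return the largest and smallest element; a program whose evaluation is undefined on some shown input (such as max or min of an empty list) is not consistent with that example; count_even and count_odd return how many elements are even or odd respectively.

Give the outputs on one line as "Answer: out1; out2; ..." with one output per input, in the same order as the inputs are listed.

1; 0; 0

Execution, op by op:
  [-10, -27, -2, -3, 12, 33, -17, -43, -36] -> [-2, -3, 12, 33, -17, -43, -36] -> [3, 2, 17, 38, -12, -38, -31] -> [-12, -38, -31] -> [-31] -> 1
  [34, 7, 38] -> [38] -> [43] -> [] -> [] -> 0
  [27, -44, -27, -1, -37, 36] -> [-27, -1, -37, 36] -> [-22, 4, -32, 41] -> [-22, -32] -> [] -> 0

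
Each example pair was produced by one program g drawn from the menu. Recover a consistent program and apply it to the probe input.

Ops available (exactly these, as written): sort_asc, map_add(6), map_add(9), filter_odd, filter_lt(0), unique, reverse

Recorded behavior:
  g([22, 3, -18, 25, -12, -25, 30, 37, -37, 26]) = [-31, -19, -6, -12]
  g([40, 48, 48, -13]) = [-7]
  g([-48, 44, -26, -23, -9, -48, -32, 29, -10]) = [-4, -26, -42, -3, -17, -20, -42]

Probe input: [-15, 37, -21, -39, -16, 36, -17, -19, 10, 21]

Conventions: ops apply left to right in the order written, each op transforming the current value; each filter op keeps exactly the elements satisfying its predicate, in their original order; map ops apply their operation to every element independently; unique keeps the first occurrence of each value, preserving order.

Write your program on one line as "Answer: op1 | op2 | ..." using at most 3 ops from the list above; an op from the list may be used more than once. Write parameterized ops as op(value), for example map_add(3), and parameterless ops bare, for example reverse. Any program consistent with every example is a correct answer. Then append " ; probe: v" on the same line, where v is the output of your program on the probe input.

reverse | map_add(6) | filter_lt(0) ; probe: [-13, -11, -10, -33, -15, -9]

Check, running the answer program on each example:
  [22, 3, -18, 25, -12, -25, 30, 37, -37, 26] -> [26, -37, 37, 30, -25, -12, 25, -18, 3, 22] -> [32, -31, 43, 36, -19, -6, 31, -12, 9, 28] -> [-31, -19, -6, -12]
  [40, 48, 48, -13] -> [-13, 48, 48, 40] -> [-7, 54, 54, 46] -> [-7]
  [-48, 44, -26, -23, -9, -48, -32, 29, -10] -> [-10, 29, -32, -48, -9, -23, -26, 44, -48] -> [-4, 35, -26, -42, -3, -17, -20, 50, -42] -> [-4, -26, -42, -3, -17, -20, -42]
  probe: [-15, 37, -21, -39, -16, 36, -17, -19, 10, 21] -> [21, 10, -19, -17, 36, -16, -39, -21, 37, -15] -> [27, 16, -13, -11, 42, -10, -33, -15, 43, -9] -> [-13, -11, -10, -33, -15, -9]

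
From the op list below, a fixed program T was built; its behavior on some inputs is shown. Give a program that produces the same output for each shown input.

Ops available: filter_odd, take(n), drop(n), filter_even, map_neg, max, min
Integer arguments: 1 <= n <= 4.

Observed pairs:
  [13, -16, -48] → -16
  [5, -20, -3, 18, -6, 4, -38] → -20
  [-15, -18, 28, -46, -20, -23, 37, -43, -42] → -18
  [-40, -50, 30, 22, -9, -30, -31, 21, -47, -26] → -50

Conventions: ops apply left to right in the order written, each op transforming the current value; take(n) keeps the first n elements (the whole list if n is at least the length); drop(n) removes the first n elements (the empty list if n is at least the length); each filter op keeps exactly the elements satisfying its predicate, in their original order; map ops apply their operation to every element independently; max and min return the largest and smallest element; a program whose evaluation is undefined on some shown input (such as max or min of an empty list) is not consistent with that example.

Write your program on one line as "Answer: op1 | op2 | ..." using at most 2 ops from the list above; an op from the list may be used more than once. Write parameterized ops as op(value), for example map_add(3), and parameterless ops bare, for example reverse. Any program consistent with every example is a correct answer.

take(2) | min

Check, running the answer program on each example:
  [13, -16, -48] -> [13, -16] -> -16
  [5, -20, -3, 18, -6, 4, -38] -> [5, -20] -> -20
  [-15, -18, 28, -46, -20, -23, 37, -43, -42] -> [-15, -18] -> -18
  [-40, -50, 30, 22, -9, -30, -31, 21, -47, -26] -> [-40, -50] -> -50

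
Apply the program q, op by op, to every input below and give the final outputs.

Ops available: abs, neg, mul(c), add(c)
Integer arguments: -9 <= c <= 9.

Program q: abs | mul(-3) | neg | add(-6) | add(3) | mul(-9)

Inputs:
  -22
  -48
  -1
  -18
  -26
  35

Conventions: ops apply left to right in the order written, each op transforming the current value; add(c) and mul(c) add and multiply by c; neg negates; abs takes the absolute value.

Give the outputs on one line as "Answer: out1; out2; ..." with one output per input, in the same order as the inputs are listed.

-567; -1269; 0; -459; -675; -918

Execution, op by op:
  -22 -> 22 -> -66 -> 66 -> 60 -> 63 -> -567
  -48 -> 48 -> -144 -> 144 -> 138 -> 141 -> -1269
  -1 -> 1 -> -3 -> 3 -> -3 -> 0 -> 0
  -18 -> 18 -> -54 -> 54 -> 48 -> 51 -> -459
  -26 -> 26 -> -78 -> 78 -> 72 -> 75 -> -675
  35 -> 35 -> -105 -> 105 -> 99 -> 102 -> -918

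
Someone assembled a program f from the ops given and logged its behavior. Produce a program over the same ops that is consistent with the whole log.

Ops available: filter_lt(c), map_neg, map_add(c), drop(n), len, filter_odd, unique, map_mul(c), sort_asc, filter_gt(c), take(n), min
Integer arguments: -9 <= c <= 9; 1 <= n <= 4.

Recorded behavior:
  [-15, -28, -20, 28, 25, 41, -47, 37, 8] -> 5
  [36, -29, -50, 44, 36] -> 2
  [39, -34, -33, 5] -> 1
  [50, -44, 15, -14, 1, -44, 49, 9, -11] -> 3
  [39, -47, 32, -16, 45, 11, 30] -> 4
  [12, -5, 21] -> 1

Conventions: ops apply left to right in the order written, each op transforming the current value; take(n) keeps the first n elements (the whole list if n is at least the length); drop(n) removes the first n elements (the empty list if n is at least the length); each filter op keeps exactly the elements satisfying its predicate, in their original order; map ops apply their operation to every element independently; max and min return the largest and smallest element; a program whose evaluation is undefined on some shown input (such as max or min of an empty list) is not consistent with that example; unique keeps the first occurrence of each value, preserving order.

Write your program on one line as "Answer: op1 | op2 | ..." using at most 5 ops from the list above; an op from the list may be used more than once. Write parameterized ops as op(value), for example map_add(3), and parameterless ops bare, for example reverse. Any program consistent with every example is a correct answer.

map_add(2) | drop(1) | filter_gt(3) | len

Check, running the answer program on each example:
  [-15, -28, -20, 28, 25, 41, -47, 37, 8] -> [-13, -26, -18, 30, 27, 43, -45, 39, 10] -> [-26, -18, 30, 27, 43, -45, 39, 10] -> [30, 27, 43, 39, 10] -> 5
  [36, -29, -50, 44, 36] -> [38, -27, -48, 46, 38] -> [-27, -48, 46, 38] -> [46, 38] -> 2
  [39, -34, -33, 5] -> [41, -32, -31, 7] -> [-32, -31, 7] -> [7] -> 1
  [50, -44, 15, -14, 1, -44, 49, 9, -11] -> [52, -42, 17, -12, 3, -42, 51, 11, -9] -> [-42, 17, -12, 3, -42, 51, 11, -9] -> [17, 51, 11] -> 3
  [39, -47, 32, -16, 45, 11, 30] -> [41, -45, 34, -14, 47, 13, 32] -> [-45, 34, -14, 47, 13, 32] -> [34, 47, 13, 32] -> 4
  [12, -5, 21] -> [14, -3, 23] -> [-3, 23] -> [23] -> 1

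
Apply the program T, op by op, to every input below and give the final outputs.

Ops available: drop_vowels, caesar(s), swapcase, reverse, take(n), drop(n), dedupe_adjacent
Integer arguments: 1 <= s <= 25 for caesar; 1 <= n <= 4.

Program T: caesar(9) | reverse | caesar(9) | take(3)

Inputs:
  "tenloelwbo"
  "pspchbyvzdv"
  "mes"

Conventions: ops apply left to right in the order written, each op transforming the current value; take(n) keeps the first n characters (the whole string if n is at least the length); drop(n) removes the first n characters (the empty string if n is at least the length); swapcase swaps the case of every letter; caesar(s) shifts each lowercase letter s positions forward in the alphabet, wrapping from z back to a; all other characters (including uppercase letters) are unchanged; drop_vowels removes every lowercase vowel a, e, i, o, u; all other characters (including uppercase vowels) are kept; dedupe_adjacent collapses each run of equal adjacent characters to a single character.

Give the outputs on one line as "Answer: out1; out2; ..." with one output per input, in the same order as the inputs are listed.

Execution, op by op:
  "tenloelwbo" -> "cnwuxnufkx" -> "xkfunxuwnc" -> "gtodwgdfwl" -> "gto"
  "pspchbyvzdv" -> "ybylqkheime" -> "emiehkqlyby" -> "nvrnqtzuhkh" -> "nvr"
  "mes" -> "vnb" -> "bnv" -> "kwe" -> "kwe"

"gto"; "nvr"; "kwe"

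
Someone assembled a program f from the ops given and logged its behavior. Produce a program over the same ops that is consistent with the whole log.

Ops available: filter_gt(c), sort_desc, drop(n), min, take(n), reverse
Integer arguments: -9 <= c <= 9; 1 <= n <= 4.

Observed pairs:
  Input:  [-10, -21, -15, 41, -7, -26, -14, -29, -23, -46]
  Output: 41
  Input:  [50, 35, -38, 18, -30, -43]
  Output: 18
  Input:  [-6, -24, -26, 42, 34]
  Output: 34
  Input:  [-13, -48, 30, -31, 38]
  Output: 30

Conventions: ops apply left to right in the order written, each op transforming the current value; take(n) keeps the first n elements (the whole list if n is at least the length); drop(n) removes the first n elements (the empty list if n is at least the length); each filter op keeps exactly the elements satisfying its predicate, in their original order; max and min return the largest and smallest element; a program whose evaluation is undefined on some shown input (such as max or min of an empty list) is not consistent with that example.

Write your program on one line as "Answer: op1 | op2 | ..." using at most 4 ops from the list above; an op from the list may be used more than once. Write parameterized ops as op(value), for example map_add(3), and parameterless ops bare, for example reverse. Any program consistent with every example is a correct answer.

filter_gt(6) | sort_desc | reverse | min

Check, running the answer program on each example:
  [-10, -21, -15, 41, -7, -26, -14, -29, -23, -46] -> [41] -> [41] -> [41] -> 41
  [50, 35, -38, 18, -30, -43] -> [50, 35, 18] -> [50, 35, 18] -> [18, 35, 50] -> 18
  [-6, -24, -26, 42, 34] -> [42, 34] -> [42, 34] -> [34, 42] -> 34
  [-13, -48, 30, -31, 38] -> [30, 38] -> [38, 30] -> [30, 38] -> 30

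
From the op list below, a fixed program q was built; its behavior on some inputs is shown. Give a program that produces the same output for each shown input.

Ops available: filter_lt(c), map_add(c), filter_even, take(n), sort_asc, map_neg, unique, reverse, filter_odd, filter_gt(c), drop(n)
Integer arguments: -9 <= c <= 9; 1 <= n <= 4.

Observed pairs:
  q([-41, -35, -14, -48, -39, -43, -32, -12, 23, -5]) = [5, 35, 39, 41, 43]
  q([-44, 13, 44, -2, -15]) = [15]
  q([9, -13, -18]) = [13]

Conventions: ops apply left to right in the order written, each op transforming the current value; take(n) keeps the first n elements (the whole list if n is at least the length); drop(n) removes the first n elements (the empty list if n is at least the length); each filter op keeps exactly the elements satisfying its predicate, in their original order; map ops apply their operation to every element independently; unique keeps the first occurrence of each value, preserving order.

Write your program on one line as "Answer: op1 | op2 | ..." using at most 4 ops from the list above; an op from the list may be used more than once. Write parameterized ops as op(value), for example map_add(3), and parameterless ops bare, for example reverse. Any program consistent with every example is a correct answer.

filter_odd | map_neg | sort_asc | filter_gt(-4)

Check, running the answer program on each example:
  [-41, -35, -14, -48, -39, -43, -32, -12, 23, -5] -> [-41, -35, -39, -43, 23, -5] -> [41, 35, 39, 43, -23, 5] -> [-23, 5, 35, 39, 41, 43] -> [5, 35, 39, 41, 43]
  [-44, 13, 44, -2, -15] -> [13, -15] -> [-13, 15] -> [-13, 15] -> [15]
  [9, -13, -18] -> [9, -13] -> [-9, 13] -> [-9, 13] -> [13]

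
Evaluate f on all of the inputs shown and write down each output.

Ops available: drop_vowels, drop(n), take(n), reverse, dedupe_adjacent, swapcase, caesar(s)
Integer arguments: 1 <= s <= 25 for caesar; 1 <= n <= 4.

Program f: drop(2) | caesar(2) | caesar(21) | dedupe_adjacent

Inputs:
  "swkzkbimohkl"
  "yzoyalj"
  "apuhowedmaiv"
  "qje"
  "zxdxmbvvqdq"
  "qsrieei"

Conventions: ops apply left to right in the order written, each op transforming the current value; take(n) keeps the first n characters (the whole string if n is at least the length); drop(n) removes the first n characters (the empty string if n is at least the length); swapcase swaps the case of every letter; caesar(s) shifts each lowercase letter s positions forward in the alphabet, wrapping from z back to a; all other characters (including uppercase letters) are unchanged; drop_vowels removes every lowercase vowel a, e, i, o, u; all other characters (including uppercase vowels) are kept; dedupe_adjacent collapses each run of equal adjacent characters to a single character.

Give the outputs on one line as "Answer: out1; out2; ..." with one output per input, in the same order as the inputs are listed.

Execution, op by op:
  "swkzkbimohkl" -> "kzkbimohkl" -> "mbmdkoqjmn" -> "hwhyfjlehi" -> "hwhyfjlehi"
  "yzoyalj" -> "oyalj" -> "qacnl" -> "lvxig" -> "lvxig"
  "apuhowedmaiv" -> "uhowedmaiv" -> "wjqygfockx" -> "reltbajxfs" -> "reltbajxfs"
  "qje" -> "e" -> "g" -> "b" -> "b"
  "zxdxmbvvqdq" -> "dxmbvvqdq" -> "fzodxxsfs" -> "aujyssnan" -> "aujysnan"
  "qsrieei" -> "rieei" -> "tkggk" -> "ofbbf" -> "ofbf"

"hwhyfjlehi"; "lvxig"; "reltbajxfs"; "b"; "aujysnan"; "ofbf"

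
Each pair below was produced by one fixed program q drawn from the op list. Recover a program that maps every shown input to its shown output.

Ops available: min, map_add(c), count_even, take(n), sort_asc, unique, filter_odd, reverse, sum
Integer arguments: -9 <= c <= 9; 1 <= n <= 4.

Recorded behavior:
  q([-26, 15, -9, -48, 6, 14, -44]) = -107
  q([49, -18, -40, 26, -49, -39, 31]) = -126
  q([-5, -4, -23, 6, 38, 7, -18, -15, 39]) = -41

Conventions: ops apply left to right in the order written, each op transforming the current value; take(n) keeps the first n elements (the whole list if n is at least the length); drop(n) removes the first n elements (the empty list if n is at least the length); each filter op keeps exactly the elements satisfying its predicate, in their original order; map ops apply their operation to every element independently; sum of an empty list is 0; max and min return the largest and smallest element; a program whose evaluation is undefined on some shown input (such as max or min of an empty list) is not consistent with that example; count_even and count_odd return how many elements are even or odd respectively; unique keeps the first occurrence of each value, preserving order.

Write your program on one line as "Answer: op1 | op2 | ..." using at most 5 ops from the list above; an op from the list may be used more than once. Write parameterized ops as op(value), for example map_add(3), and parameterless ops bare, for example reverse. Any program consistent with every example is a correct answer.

map_add(5) | reverse | sort_asc | take(4) | sum

Check, running the answer program on each example:
  [-26, 15, -9, -48, 6, 14, -44] -> [-21, 20, -4, -43, 11, 19, -39] -> [-39, 19, 11, -43, -4, 20, -21] -> [-43, -39, -21, -4, 11, 19, 20] -> [-43, -39, -21, -4] -> -107
  [49, -18, -40, 26, -49, -39, 31] -> [54, -13, -35, 31, -44, -34, 36] -> [36, -34, -44, 31, -35, -13, 54] -> [-44, -35, -34, -13, 31, 36, 54] -> [-44, -35, -34, -13] -> -126
  [-5, -4, -23, 6, 38, 7, -18, -15, 39] -> [0, 1, -18, 11, 43, 12, -13, -10, 44] -> [44, -10, -13, 12, 43, 11, -18, 1, 0] -> [-18, -13, -10, 0, 1, 11, 12, 43, 44] -> [-18, -13, -10, 0] -> -41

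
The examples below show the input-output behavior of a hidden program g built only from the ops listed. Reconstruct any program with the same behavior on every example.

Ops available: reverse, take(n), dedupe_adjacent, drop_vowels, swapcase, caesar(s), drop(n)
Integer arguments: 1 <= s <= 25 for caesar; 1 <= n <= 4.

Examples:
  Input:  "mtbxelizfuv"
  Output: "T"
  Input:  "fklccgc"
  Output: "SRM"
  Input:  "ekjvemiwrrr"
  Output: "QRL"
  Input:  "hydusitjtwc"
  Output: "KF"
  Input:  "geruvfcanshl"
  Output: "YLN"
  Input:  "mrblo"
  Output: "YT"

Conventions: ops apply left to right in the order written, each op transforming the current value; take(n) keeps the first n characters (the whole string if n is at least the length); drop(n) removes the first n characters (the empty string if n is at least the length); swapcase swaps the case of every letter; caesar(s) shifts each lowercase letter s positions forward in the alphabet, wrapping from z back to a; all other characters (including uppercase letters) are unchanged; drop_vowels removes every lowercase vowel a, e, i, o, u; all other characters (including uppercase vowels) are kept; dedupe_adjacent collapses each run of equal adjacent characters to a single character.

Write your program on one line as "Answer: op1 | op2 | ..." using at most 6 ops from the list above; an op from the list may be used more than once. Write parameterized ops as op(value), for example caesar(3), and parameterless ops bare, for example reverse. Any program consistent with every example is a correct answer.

dedupe_adjacent | caesar(7) | take(3) | reverse | drop_vowels | swapcase

Check, running the answer program on each example:
  "mtbxelizfuv" -> "mtbxelizfuv" -> "taielspgmbc" -> "tai" -> "iat" -> "t" -> "T"
  "fklccgc" -> "fklcgc" -> "mrsjnj" -> "mrs" -> "srm" -> "srm" -> "SRM"
  "ekjvemiwrrr" -> "ekjvemiwr" -> "lrqcltpdy" -> "lrq" -> "qrl" -> "qrl" -> "QRL"
  "hydusitjtwc" -> "hydusitjtwc" -> "ofkbzpaqadj" -> "ofk" -> "kfo" -> "kf" -> "KF"
  "geruvfcanshl" -> "geruvfcanshl" -> "nlybcmjhuzos" -> "nly" -> "yln" -> "yln" -> "YLN"
  "mrblo" -> "mrblo" -> "tyisv" -> "tyi" -> "iyt" -> "yt" -> "YT"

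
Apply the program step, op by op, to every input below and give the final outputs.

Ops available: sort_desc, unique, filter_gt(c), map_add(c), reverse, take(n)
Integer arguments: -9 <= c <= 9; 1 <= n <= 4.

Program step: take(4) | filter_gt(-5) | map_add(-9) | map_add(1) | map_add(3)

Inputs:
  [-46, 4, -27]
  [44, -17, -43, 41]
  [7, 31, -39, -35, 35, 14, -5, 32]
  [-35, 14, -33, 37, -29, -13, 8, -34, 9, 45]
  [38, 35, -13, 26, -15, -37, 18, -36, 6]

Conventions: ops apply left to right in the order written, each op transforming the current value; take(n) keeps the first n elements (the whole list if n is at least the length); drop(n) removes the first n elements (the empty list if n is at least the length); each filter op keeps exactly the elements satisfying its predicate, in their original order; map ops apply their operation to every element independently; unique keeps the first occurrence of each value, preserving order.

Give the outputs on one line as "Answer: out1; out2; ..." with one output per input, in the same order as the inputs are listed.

[-1]; [39, 36]; [2, 26]; [9, 32]; [33, 30, 21]

Execution, op by op:
  [-46, 4, -27] -> [-46, 4, -27] -> [4] -> [-5] -> [-4] -> [-1]
  [44, -17, -43, 41] -> [44, -17, -43, 41] -> [44, 41] -> [35, 32] -> [36, 33] -> [39, 36]
  [7, 31, -39, -35, 35, 14, -5, 32] -> [7, 31, -39, -35] -> [7, 31] -> [-2, 22] -> [-1, 23] -> [2, 26]
  [-35, 14, -33, 37, -29, -13, 8, -34, 9, 45] -> [-35, 14, -33, 37] -> [14, 37] -> [5, 28] -> [6, 29] -> [9, 32]
  [38, 35, -13, 26, -15, -37, 18, -36, 6] -> [38, 35, -13, 26] -> [38, 35, 26] -> [29, 26, 17] -> [30, 27, 18] -> [33, 30, 21]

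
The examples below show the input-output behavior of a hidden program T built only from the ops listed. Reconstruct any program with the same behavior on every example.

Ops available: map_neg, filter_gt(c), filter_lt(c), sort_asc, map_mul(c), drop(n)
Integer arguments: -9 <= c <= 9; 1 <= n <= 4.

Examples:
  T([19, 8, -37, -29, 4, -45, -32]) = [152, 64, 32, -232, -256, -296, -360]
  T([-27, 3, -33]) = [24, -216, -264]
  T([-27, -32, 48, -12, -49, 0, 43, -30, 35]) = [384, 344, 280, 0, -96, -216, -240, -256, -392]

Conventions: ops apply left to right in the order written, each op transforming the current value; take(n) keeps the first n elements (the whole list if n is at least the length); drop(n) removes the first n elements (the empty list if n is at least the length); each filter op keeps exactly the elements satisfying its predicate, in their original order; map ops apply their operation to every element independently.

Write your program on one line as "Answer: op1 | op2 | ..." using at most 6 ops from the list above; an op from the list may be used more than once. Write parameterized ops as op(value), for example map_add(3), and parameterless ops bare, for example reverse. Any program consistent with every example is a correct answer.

sort_asc | map_neg | sort_asc | map_mul(4) | map_mul(-2)

Check, running the answer program on each example:
  [19, 8, -37, -29, 4, -45, -32] -> [-45, -37, -32, -29, 4, 8, 19] -> [45, 37, 32, 29, -4, -8, -19] -> [-19, -8, -4, 29, 32, 37, 45] -> [-76, -32, -16, 116, 128, 148, 180] -> [152, 64, 32, -232, -256, -296, -360]
  [-27, 3, -33] -> [-33, -27, 3] -> [33, 27, -3] -> [-3, 27, 33] -> [-12, 108, 132] -> [24, -216, -264]
  [-27, -32, 48, -12, -49, 0, 43, -30, 35] -> [-49, -32, -30, -27, -12, 0, 35, 43, 48] -> [49, 32, 30, 27, 12, 0, -35, -43, -48] -> [-48, -43, -35, 0, 12, 27, 30, 32, 49] -> [-192, -172, -140, 0, 48, 108, 120, 128, 196] -> [384, 344, 280, 0, -96, -216, -240, -256, -392]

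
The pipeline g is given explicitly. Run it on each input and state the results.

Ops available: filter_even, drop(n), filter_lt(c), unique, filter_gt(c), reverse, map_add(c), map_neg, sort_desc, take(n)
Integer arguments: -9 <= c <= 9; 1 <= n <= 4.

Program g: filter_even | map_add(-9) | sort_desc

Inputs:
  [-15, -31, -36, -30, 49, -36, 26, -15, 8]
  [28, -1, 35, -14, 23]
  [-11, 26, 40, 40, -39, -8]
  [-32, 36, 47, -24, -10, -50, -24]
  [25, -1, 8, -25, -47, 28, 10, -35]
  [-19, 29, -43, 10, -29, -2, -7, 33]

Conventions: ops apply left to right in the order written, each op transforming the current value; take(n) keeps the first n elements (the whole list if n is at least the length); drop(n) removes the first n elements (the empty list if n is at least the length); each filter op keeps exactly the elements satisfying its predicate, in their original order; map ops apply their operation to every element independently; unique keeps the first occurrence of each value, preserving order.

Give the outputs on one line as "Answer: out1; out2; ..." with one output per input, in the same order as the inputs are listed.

[17, -1, -39, -45, -45]; [19, -23]; [31, 31, 17, -17]; [27, -19, -33, -33, -41, -59]; [19, 1, -1]; [1, -11]

Execution, op by op:
  [-15, -31, -36, -30, 49, -36, 26, -15, 8] -> [-36, -30, -36, 26, 8] -> [-45, -39, -45, 17, -1] -> [17, -1, -39, -45, -45]
  [28, -1, 35, -14, 23] -> [28, -14] -> [19, -23] -> [19, -23]
  [-11, 26, 40, 40, -39, -8] -> [26, 40, 40, -8] -> [17, 31, 31, -17] -> [31, 31, 17, -17]
  [-32, 36, 47, -24, -10, -50, -24] -> [-32, 36, -24, -10, -50, -24] -> [-41, 27, -33, -19, -59, -33] -> [27, -19, -33, -33, -41, -59]
  [25, -1, 8, -25, -47, 28, 10, -35] -> [8, 28, 10] -> [-1, 19, 1] -> [19, 1, -1]
  [-19, 29, -43, 10, -29, -2, -7, 33] -> [10, -2] -> [1, -11] -> [1, -11]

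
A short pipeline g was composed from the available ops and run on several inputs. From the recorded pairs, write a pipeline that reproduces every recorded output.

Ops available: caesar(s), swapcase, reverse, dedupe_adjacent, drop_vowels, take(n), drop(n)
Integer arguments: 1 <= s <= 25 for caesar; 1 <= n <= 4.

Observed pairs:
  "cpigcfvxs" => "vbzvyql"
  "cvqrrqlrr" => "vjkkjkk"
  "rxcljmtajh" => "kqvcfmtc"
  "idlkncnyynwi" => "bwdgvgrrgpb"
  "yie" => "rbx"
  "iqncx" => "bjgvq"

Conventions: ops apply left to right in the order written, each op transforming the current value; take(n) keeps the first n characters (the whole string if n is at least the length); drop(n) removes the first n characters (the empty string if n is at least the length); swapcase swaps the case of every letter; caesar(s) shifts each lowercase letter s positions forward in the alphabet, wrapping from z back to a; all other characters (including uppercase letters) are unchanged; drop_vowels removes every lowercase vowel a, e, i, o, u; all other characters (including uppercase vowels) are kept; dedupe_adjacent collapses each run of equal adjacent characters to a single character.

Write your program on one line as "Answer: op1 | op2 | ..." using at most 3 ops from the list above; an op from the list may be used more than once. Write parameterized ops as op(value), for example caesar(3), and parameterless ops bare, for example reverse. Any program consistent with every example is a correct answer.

caesar(19) | drop_vowels

Check, running the answer program on each example:
  "cpigcfvxs" -> "vibzvyoql" -> "vbzvyql"
  "cvqrrqlrr" -> "vojkkjekk" -> "vjkkjkk"
  "rxcljmtajh" -> "kqvecfmtca" -> "kqvcfmtc"
  "idlkncnyynwi" -> "bwedgvgrrgpb" -> "bwdgvgrrgpb"
  "yie" -> "rbx" -> "rbx"
  "iqncx" -> "bjgvq" -> "bjgvq"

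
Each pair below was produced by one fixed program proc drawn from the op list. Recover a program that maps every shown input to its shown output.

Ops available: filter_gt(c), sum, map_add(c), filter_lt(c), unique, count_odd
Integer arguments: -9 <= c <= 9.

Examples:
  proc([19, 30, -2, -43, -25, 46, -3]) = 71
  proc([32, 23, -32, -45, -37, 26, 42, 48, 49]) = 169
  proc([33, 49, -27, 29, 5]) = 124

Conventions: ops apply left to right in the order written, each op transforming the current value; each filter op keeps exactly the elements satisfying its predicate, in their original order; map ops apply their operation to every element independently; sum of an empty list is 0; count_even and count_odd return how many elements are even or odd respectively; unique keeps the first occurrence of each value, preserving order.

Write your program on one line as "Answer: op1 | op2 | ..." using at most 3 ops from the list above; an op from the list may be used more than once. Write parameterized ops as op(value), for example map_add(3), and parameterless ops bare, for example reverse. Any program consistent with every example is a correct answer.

map_add(7) | sum

Check, running the answer program on each example:
  [19, 30, -2, -43, -25, 46, -3] -> [26, 37, 5, -36, -18, 53, 4] -> 71
  [32, 23, -32, -45, -37, 26, 42, 48, 49] -> [39, 30, -25, -38, -30, 33, 49, 55, 56] -> 169
  [33, 49, -27, 29, 5] -> [40, 56, -20, 36, 12] -> 124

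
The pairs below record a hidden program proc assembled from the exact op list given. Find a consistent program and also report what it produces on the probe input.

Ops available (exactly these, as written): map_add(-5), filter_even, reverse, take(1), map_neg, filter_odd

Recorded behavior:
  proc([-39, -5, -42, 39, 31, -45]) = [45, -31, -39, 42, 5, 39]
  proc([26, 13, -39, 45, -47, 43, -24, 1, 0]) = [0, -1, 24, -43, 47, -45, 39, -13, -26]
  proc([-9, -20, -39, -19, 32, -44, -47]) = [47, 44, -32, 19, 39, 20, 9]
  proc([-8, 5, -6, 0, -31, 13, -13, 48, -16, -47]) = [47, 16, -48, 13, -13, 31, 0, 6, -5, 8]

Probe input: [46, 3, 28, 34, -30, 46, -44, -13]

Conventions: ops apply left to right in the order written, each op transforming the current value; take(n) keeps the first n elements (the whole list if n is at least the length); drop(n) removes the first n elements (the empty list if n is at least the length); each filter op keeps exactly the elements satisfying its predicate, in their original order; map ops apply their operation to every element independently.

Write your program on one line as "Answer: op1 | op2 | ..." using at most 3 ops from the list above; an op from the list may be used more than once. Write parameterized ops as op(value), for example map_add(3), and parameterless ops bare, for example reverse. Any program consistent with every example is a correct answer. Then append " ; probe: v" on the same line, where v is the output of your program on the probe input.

map_neg | reverse ; probe: [13, 44, -46, 30, -34, -28, -3, -46]

Check, running the answer program on each example:
  [-39, -5, -42, 39, 31, -45] -> [39, 5, 42, -39, -31, 45] -> [45, -31, -39, 42, 5, 39]
  [26, 13, -39, 45, -47, 43, -24, 1, 0] -> [-26, -13, 39, -45, 47, -43, 24, -1, 0] -> [0, -1, 24, -43, 47, -45, 39, -13, -26]
  [-9, -20, -39, -19, 32, -44, -47] -> [9, 20, 39, 19, -32, 44, 47] -> [47, 44, -32, 19, 39, 20, 9]
  [-8, 5, -6, 0, -31, 13, -13, 48, -16, -47] -> [8, -5, 6, 0, 31, -13, 13, -48, 16, 47] -> [47, 16, -48, 13, -13, 31, 0, 6, -5, 8]
  probe: [46, 3, 28, 34, -30, 46, -44, -13] -> [-46, -3, -28, -34, 30, -46, 44, 13] -> [13, 44, -46, 30, -34, -28, -3, -46]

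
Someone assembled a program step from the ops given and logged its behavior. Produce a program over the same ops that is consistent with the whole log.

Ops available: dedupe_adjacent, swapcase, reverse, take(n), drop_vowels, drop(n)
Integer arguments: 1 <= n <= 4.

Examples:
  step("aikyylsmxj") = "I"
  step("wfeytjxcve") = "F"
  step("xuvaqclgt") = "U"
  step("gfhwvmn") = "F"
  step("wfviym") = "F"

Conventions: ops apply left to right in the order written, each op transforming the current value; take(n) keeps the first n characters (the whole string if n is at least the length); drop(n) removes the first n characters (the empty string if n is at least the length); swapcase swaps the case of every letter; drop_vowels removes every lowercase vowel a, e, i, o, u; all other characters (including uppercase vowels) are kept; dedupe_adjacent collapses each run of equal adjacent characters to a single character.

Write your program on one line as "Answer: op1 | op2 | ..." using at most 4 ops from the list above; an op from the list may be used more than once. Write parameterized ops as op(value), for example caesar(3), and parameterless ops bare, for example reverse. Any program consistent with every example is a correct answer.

swapcase | take(2) | drop(1)

Check, running the answer program on each example:
  "aikyylsmxj" -> "AIKYYLSMXJ" -> "AI" -> "I"
  "wfeytjxcve" -> "WFEYTJXCVE" -> "WF" -> "F"
  "xuvaqclgt" -> "XUVAQCLGT" -> "XU" -> "U"
  "gfhwvmn" -> "GFHWVMN" -> "GF" -> "F"
  "wfviym" -> "WFVIYM" -> "WF" -> "F"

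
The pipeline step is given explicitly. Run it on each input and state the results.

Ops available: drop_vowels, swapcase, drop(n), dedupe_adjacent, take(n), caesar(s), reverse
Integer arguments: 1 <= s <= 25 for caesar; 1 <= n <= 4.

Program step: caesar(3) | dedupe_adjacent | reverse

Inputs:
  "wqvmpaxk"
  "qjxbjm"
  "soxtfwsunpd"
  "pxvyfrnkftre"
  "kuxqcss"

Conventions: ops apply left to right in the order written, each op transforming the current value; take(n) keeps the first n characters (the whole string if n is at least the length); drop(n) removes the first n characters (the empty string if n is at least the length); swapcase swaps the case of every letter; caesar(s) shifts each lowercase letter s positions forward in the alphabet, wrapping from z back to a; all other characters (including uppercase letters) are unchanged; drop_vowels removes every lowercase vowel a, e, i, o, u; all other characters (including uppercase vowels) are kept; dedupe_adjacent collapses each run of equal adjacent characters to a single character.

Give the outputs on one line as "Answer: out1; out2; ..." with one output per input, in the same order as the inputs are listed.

Execution, op by op:
  "wqvmpaxk" -> "ztypsdan" -> "ztypsdan" -> "nadspytz"
  "qjxbjm" -> "tmaemp" -> "tmaemp" -> "pmeamt"
  "soxtfwsunpd" -> "vrawizvxqsg" -> "vrawizvxqsg" -> "gsqxvziwarv"
  "pxvyfrnkftre" -> "saybiuqniwuh" -> "saybiuqniwuh" -> "huwinquibyas"
  "kuxqcss" -> "nxatfvv" -> "nxatfv" -> "vftaxn"

"nadspytz"; "pmeamt"; "gsqxvziwarv"; "huwinquibyas"; "vftaxn"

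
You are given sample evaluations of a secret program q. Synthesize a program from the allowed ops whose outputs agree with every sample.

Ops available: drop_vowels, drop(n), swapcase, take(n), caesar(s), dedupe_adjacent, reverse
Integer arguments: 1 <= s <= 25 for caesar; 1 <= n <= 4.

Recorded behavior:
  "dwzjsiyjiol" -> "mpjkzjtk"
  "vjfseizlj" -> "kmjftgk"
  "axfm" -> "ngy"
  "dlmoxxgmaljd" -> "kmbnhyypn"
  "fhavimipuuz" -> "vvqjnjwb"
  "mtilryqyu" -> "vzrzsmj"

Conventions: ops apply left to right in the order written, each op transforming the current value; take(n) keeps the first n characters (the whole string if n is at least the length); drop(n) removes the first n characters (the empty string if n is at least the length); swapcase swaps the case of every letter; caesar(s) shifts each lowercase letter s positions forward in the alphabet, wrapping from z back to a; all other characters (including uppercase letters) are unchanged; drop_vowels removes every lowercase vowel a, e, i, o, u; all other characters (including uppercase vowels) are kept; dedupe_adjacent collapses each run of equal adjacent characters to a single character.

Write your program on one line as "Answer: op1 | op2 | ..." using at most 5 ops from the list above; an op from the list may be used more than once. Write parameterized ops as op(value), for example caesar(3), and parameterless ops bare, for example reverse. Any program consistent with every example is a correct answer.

caesar(1) | drop_vowels | drop(1) | reverse

Check, running the answer program on each example:
  "dwzjsiyjiol" -> "exaktjzkjpm" -> "xktjzkjpm" -> "ktjzkjpm" -> "mpjkzjtk"
  "vjfseizlj" -> "wkgtfjamk" -> "wkgtfjmk" -> "kgtfjmk" -> "kmjftgk"
  "axfm" -> "bygn" -> "bygn" -> "ygn" -> "ngy"
  "dlmoxxgmaljd" -> "emnpyyhnbmke" -> "mnpyyhnbmk" -> "npyyhnbmk" -> "kmbnhyypn"
  "fhavimipuuz" -> "gibwjnjqvva" -> "gbwjnjqvv" -> "bwjnjqvv" -> "vvqjnjwb"
  "mtilryqyu" -> "nujmszrzv" -> "njmszrzv" -> "jmszrzv" -> "vzrzsmj"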